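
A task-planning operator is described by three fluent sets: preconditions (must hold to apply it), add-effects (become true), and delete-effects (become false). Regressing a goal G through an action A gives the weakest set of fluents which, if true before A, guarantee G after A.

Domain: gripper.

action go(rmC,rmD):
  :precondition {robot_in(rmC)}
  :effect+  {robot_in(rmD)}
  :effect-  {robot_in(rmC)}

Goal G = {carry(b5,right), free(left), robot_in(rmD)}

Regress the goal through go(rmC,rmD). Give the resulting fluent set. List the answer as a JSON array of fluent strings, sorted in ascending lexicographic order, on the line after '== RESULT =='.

Compute (G \ add) ∪ pre:
  G ∩ del = {}  (empty — regression defined)
  G \ add = {carry(b5,right), free(left), robot_in(rmD)} \ {robot_in(rmD)} = {carry(b5,right), free(left)}
  ∪ pre   = {carry(b5,right), free(left)} ∪ {robot_in(rmC)}
          = {carry(b5,right), free(left), robot_in(rmC)}

== RESULT ==
["carry(b5,right)", "free(left)", "robot_in(rmC)"]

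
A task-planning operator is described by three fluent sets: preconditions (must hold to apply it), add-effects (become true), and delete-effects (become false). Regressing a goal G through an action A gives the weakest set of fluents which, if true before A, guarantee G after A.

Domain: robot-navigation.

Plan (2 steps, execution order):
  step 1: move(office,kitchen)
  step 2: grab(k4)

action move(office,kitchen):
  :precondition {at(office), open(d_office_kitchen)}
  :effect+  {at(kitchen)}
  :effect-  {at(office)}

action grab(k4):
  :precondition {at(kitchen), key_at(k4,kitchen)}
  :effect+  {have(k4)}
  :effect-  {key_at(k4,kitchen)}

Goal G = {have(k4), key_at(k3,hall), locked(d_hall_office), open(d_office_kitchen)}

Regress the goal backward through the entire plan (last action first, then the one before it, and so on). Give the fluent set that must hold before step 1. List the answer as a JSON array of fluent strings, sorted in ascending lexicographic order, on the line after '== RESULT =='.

Work backward from the goal:
  through step 2 (grab(k4)): drop {have(k4)}, keep {key_at(k3,hall), locked(d_hall_office), open(d_office_kitchen)}, require {at(kitchen), key_at(k4,kitchen)}
    → {at(kitchen), key_at(k3,hall), key_at(k4,kitchen), locked(d_hall_office), open(d_office_kitchen)}
  through step 1 (move(office,kitchen)): drop {at(kitchen)}, keep {key_at(k3,hall), key_at(k4,kitchen), locked(d_hall_office), open(d_office_kitchen)}, require {at(office), open(d_office_kitchen)}
    → {at(office), key_at(k3,hall), key_at(k4,kitchen), locked(d_hall_office), open(d_office_kitchen)}

== RESULT ==
["at(office)", "key_at(k3,hall)", "key_at(k4,kitchen)", "locked(d_hall_office)", "open(d_office_kitchen)"]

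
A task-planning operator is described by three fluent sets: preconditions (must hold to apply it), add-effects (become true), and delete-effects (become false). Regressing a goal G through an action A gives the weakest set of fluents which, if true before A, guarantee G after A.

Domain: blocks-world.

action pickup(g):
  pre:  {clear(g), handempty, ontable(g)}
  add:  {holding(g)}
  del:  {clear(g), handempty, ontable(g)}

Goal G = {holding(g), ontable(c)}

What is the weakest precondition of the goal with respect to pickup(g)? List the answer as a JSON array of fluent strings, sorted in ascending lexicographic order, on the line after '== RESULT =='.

Compute (G \ add) ∪ pre:
  G ∩ del = {}  (empty — regression defined)
  G \ add = {holding(g), ontable(c)} \ {holding(g)} = {ontable(c)}
  ∪ pre   = {ontable(c)} ∪ {clear(g), handempty, ontable(g)}
          = {clear(g), handempty, ontable(c), ontable(g)}

== RESULT ==
["clear(g)", "handempty", "ontable(c)", "ontable(g)"]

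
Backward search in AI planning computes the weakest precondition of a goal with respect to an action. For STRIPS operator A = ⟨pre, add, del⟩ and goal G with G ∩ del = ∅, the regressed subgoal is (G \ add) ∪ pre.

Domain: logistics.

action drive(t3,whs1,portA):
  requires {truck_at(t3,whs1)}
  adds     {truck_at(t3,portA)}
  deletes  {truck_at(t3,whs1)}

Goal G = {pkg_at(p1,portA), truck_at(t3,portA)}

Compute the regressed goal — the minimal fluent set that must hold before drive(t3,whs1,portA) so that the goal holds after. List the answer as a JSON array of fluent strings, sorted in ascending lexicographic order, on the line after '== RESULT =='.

Regress:
  G ∩ del = {}  (empty — regression defined)
  G \ add = {pkg_at(p1,portA), truck_at(t3,portA)} \ {truck_at(t3,portA)} = {pkg_at(p1,portA)}
  ∪ pre   = {pkg_at(p1,portA)} ∪ {truck_at(t3,whs1)}
          = {pkg_at(p1,portA), truck_at(t3,whs1)}

== RESULT ==
["pkg_at(p1,portA)", "truck_at(t3,whs1)"]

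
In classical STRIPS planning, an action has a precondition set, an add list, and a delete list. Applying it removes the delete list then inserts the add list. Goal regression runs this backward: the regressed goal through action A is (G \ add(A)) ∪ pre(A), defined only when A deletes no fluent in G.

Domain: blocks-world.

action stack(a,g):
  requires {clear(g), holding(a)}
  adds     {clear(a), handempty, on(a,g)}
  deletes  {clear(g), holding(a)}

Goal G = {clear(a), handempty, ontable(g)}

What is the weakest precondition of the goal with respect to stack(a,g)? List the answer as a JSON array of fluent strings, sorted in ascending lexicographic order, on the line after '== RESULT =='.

Compute (G \ add) ∪ pre:
  G ∩ del = {}  (empty — regression defined)
  G \ add = {clear(a), handempty, ontable(g)} \ {clear(a), handempty, on(a,g)} = {ontable(g)}
  ∪ pre   = {ontable(g)} ∪ {clear(g), holding(a)}
          = {clear(g), holding(a), ontable(g)}

== RESULT ==
["clear(g)", "holding(a)", "ontable(g)"]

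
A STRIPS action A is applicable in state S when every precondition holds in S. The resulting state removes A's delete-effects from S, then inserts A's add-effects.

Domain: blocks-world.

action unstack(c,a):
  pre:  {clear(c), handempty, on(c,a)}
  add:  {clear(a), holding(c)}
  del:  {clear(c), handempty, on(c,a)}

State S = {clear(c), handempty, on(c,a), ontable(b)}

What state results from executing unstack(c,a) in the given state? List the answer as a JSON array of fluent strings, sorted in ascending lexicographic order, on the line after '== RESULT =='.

Compute (S \ del) ∪ add:
  pre ⊆ S: {clear(c), handempty, on(c,a)} ⊆ S  — applicable
  S \ del = {ontable(b)}
  ∪ add   = {clear(a), holding(c), ontable(b)}

== RESULT ==
["clear(a)", "holding(c)", "ontable(b)"]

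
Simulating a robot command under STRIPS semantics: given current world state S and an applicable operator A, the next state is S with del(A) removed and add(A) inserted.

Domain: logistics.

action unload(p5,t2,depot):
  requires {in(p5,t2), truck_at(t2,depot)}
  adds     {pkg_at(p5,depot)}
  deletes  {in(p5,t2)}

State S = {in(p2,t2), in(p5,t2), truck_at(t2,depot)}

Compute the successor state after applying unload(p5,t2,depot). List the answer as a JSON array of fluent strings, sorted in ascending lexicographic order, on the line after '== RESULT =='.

Compute (S \ del) ∪ add:
  pre ⊆ S: {in(p5,t2), truck_at(t2,depot)} ⊆ S  — applicable
  S \ del = {in(p2,t2), truck_at(t2,depot)}
  ∪ add   = {in(p2,t2), pkg_at(p5,depot), truck_at(t2,depot)}

== RESULT ==
["in(p2,t2)", "pkg_at(p5,depot)", "truck_at(t2,depot)"]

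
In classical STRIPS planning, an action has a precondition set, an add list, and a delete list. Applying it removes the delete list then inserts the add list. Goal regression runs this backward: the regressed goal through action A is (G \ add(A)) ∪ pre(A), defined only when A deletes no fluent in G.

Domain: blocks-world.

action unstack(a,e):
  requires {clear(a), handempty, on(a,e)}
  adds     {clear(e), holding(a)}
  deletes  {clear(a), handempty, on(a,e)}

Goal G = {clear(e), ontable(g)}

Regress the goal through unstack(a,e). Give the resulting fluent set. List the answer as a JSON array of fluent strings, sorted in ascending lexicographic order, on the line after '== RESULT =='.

Regress:
  G ∩ del = {}  (empty — regression defined)
  G \ add = {clear(e), ontable(g)} \ {clear(e), holding(a)} = {ontable(g)}
  ∪ pre   = {ontable(g)} ∪ {clear(a), handempty, on(a,e)}
          = {clear(a), handempty, on(a,e), ontable(g)}

== RESULT ==
["clear(a)", "handempty", "on(a,e)", "ontable(g)"]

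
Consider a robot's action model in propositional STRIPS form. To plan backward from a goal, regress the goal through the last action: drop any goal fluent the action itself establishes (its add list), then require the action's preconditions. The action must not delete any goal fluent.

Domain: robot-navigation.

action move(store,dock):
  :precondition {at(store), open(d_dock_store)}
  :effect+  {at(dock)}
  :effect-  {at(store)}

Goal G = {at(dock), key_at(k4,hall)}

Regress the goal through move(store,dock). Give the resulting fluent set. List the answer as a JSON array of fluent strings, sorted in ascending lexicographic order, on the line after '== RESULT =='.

Compute (G \ add) ∪ pre:
  G ∩ del = {}  (empty — regression defined)
  G \ add = {at(dock), key_at(k4,hall)} \ {at(dock)} = {key_at(k4,hall)}
  ∪ pre   = {key_at(k4,hall)} ∪ {at(store), open(d_dock_store)}
          = {at(store), key_at(k4,hall), open(d_dock_store)}

== RESULT ==
["at(store)", "key_at(k4,hall)", "open(d_dock_store)"]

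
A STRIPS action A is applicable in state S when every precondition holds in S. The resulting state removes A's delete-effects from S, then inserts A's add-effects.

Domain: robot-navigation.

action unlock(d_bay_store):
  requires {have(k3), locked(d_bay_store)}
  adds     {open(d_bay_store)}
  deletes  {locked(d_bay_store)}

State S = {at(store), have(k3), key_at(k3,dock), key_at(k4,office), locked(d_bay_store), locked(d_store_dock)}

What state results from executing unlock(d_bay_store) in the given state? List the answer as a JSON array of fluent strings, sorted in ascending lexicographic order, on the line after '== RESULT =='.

Progress:
  pre ⊆ S: {have(k3), locked(d_bay_store)} ⊆ S  — applicable
  S \ del = {at(store), have(k3), key_at(k3,dock), key_at(k4,office), locked(d_store_dock)}
  ∪ add   = {at(store), have(k3), key_at(k3,dock), key_at(k4,office), locked(d_store_dock), open(d_bay_store)}

== RESULT ==
["at(store)", "have(k3)", "key_at(k3,dock)", "key_at(k4,office)", "locked(d_store_dock)", "open(d_bay_store)"]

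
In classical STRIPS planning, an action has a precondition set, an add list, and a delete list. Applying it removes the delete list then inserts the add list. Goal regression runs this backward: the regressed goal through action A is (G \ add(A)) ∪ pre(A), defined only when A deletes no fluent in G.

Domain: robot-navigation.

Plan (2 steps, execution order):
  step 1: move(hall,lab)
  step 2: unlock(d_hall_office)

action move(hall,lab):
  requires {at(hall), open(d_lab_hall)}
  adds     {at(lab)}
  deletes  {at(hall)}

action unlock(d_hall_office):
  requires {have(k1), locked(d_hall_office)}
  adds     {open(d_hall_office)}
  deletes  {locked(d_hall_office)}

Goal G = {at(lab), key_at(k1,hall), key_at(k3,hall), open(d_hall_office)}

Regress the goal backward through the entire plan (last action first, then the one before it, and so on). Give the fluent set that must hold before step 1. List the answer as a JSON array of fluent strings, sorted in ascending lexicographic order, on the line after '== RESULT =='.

Work backward from the goal:
  through step 2 (unlock(d_hall_office)): drop {open(d_hall_office)}, keep {at(lab), key_at(k1,hall), key_at(k3,hall)}, require {have(k1), locked(d_hall_office)}
    → {at(lab), have(k1), key_at(k1,hall), key_at(k3,hall), locked(d_hall_office)}
  through step 1 (move(hall,lab)): drop {at(lab)}, keep {have(k1), key_at(k1,hall), key_at(k3,hall), locked(d_hall_office)}, require {at(hall), open(d_lab_hall)}
    → {at(hall), have(k1), key_at(k1,hall), key_at(k3,hall), locked(d_hall_office), open(d_lab_hall)}

== RESULT ==
["at(hall)", "have(k1)", "key_at(k1,hall)", "key_at(k3,hall)", "locked(d_hall_office)", "open(d_lab_hall)"]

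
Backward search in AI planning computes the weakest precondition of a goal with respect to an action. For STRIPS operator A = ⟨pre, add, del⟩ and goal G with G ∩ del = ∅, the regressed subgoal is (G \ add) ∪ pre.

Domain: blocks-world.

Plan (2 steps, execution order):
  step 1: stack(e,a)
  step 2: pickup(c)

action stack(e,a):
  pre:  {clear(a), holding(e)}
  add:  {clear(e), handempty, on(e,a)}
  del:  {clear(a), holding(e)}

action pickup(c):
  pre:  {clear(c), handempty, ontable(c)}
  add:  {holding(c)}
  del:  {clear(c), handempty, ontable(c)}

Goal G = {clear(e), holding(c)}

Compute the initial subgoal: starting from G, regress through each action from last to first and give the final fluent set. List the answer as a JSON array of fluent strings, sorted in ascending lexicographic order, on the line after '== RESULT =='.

Regress step by step:
  through step 2 (pickup(c)): drop {holding(c)}, keep {clear(e)}, require {clear(c), handempty, ontable(c)}
    → {clear(c), clear(e), handempty, ontable(c)}
  through step 1 (stack(e,a)): drop {clear(e), handempty}, keep {clear(c), ontable(c)}, require {clear(a), holding(e)}
    → {clear(a), clear(c), holding(e), ontable(c)}

== RESULT ==
["clear(a)", "clear(c)", "holding(e)", "ontable(c)"]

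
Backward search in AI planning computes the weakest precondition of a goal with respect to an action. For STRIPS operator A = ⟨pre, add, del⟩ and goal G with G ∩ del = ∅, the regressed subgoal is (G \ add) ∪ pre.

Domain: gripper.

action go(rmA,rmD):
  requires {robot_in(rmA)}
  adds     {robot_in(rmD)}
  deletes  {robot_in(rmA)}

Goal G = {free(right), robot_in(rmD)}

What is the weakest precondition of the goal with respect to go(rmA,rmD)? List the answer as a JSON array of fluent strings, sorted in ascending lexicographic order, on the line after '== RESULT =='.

Compute (G \ add) ∪ pre:
  G ∩ del = {}  (empty — regression defined)
  G \ add = {free(right), robot_in(rmD)} \ {robot_in(rmD)} = {free(right)}
  ∪ pre   = {free(right)} ∪ {robot_in(rmA)}
          = {free(right), robot_in(rmA)}

== RESULT ==
["free(right)", "robot_in(rmA)"]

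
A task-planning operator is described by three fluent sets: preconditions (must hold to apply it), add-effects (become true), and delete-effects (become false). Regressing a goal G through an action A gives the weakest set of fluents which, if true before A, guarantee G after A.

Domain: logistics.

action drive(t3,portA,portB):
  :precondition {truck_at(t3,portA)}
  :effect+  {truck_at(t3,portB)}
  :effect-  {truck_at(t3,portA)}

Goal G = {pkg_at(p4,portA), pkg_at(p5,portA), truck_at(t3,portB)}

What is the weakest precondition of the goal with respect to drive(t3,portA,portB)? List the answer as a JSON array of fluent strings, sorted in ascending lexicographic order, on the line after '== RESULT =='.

Regress:
  G ∩ del = {}  (empty — regression defined)
  G \ add = {pkg_at(p4,portA), pkg_at(p5,portA), truck_at(t3,portB)} \ {truck_at(t3,portB)} = {pkg_at(p4,portA), pkg_at(p5,portA)}
  ∪ pre   = {pkg_at(p4,portA), pkg_at(p5,portA)} ∪ {truck_at(t3,portA)}
          = {pkg_at(p4,portA), pkg_at(p5,portA), truck_at(t3,portA)}

== RESULT ==
["pkg_at(p4,portA)", "pkg_at(p5,portA)", "truck_at(t3,portA)"]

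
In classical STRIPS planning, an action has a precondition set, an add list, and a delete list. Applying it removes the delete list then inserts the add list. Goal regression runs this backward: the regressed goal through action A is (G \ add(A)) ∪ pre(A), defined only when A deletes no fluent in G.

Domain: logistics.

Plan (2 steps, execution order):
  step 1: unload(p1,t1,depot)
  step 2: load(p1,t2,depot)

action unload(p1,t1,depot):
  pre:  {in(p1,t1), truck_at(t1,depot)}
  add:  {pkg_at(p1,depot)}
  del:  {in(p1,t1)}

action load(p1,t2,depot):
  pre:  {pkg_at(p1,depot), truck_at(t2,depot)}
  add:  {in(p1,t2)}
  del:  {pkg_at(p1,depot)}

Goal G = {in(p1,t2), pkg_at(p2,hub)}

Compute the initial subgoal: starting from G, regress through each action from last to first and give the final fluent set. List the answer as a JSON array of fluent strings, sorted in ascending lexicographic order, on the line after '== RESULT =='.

Work backward from the goal:
  through step 2 (load(p1,t2,depot)): drop {in(p1,t2)}, keep {pkg_at(p2,hub)}, require {pkg_at(p1,depot), truck_at(t2,depot)}
    → {pkg_at(p1,depot), pkg_at(p2,hub), truck_at(t2,depot)}
  through step 1 (unload(p1,t1,depot)): drop {pkg_at(p1,depot)}, keep {pkg_at(p2,hub), truck_at(t2,depot)}, require {in(p1,t1), truck_at(t1,depot)}
    → {in(p1,t1), pkg_at(p2,hub), truck_at(t1,depot), truck_at(t2,depot)}

== RESULT ==
["in(p1,t1)", "pkg_at(p2,hub)", "truck_at(t1,depot)", "truck_at(t2,depot)"]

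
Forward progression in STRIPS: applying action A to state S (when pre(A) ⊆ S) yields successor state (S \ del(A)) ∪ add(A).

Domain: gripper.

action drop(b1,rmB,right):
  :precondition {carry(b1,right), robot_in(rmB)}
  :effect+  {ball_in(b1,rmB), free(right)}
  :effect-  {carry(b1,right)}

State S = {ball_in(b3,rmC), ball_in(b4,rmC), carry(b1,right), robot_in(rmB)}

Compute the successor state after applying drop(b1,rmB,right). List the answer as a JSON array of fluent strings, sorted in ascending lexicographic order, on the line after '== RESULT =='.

Compute (S \ del) ∪ add:
  pre ⊆ S: {carry(b1,right), robot_in(rmB)} ⊆ S  — applicable
  S \ del = {ball_in(b3,rmC), ball_in(b4,rmC), robot_in(rmB)}
  ∪ add   = {ball_in(b1,rmB), ball_in(b3,rmC), ball_in(b4,rmC), free(right), robot_in(rmB)}

== RESULT ==
["ball_in(b1,rmB)", "ball_in(b3,rmC)", "ball_in(b4,rmC)", "free(right)", "robot_in(rmB)"]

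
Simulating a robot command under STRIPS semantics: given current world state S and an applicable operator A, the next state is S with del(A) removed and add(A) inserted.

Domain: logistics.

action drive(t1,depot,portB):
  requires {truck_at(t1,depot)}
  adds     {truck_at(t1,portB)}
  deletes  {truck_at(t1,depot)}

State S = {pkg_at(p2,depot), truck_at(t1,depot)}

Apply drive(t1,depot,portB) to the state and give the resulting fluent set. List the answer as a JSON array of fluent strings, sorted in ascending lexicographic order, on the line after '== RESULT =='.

Progress:
  pre ⊆ S: {truck_at(t1,depot)} ⊆ S  — applicable
  S \ del = {pkg_at(p2,depot)}
  ∪ add   = {pkg_at(p2,depot), truck_at(t1,portB)}

== RESULT ==
["pkg_at(p2,depot)", "truck_at(t1,portB)"]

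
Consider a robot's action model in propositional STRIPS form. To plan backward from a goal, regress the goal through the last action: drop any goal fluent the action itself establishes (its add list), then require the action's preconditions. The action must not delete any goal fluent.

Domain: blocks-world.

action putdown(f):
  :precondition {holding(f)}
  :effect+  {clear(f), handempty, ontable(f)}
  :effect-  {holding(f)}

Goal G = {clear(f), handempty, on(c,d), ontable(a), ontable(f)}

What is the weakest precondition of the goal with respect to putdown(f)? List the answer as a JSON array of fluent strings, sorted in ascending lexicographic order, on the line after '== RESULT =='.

Compute (G \ add) ∪ pre:
  G ∩ del = {}  (empty — regression defined)
  G \ add = {clear(f), handempty, on(c,d), ontable(a), ontable(f)} \ {clear(f), handempty, ontable(f)} = {on(c,d), ontable(a)}
  ∪ pre   = {on(c,d), ontable(a)} ∪ {holding(f)}
          = {holding(f), on(c,d), ontable(a)}

== RESULT ==
["holding(f)", "on(c,d)", "ontable(a)"]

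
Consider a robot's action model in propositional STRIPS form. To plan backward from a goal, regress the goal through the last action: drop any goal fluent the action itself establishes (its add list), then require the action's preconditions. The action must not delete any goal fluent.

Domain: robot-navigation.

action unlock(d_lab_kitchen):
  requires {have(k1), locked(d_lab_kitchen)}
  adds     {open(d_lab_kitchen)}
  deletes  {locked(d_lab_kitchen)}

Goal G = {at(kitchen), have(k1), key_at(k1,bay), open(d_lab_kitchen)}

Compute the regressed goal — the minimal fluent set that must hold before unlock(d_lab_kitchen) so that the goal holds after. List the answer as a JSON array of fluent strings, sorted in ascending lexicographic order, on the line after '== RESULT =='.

Compute (G \ add) ∪ pre:
  G ∩ del = {}  (empty — regression defined)
  G \ add = {at(kitchen), have(k1), key_at(k1,bay), open(d_lab_kitchen)} \ {open(d_lab_kitchen)} = {at(kitchen), have(k1), key_at(k1,bay)}
  ∪ pre   = {at(kitchen), have(k1), key_at(k1,bay)} ∪ {have(k1), locked(d_lab_kitchen)}
          = {at(kitchen), have(k1), key_at(k1,bay), locked(d_lab_kitchen)}

== RESULT ==
["at(kitchen)", "have(k1)", "key_at(k1,bay)", "locked(d_lab_kitchen)"]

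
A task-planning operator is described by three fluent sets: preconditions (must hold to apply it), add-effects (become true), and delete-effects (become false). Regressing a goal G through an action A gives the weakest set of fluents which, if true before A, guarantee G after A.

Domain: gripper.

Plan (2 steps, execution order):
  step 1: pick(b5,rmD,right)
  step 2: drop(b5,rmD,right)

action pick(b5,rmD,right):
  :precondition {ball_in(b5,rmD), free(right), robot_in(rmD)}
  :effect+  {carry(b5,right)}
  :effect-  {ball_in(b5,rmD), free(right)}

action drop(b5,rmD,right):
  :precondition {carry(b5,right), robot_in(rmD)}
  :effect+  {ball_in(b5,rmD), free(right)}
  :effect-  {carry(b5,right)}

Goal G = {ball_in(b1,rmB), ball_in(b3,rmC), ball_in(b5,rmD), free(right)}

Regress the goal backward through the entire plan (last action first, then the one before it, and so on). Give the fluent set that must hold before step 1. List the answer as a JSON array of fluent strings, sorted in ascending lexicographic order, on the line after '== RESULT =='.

Work backward from the goal:
  through step 2 (drop(b5,rmD,right)): drop {ball_in(b5,rmD), free(right)}, keep {ball_in(b1,rmB), ball_in(b3,rmC)}, require {carry(b5,right), robot_in(rmD)}
    → {ball_in(b1,rmB), ball_in(b3,rmC), carry(b5,right), robot_in(rmD)}
  through step 1 (pick(b5,rmD,right)): drop {carry(b5,right)}, keep {ball_in(b1,rmB), ball_in(b3,rmC), robot_in(rmD)}, require {ball_in(b5,rmD), free(right), robot_in(rmD)}
    → {ball_in(b1,rmB), ball_in(b3,rmC), ball_in(b5,rmD), free(right), robot_in(rmD)}

== RESULT ==
["ball_in(b1,rmB)", "ball_in(b3,rmC)", "ball_in(b5,rmD)", "free(right)", "robot_in(rmD)"]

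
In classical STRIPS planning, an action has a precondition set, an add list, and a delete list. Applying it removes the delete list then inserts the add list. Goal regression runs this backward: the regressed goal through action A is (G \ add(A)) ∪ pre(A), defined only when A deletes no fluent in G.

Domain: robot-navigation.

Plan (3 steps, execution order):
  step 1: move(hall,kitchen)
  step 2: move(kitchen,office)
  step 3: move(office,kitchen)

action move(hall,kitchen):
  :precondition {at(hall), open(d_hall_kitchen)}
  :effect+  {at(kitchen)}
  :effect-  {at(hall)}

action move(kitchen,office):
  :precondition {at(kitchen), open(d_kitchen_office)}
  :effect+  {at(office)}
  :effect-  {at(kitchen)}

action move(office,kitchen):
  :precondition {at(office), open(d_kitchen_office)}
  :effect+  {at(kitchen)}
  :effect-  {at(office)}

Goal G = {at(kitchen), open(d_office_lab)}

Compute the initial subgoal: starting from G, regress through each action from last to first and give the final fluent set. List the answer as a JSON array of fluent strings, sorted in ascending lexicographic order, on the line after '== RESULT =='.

Regress step by step:
  through step 3 (move(office,kitchen)): drop {at(kitchen)}, keep {open(d_office_lab)}, require {at(office), open(d_kitchen_office)}
    → {at(office), open(d_kitchen_office), open(d_office_lab)}
  through step 2 (move(kitchen,office)): drop {at(office)}, keep {open(d_kitchen_office), open(d_office_lab)}, require {at(kitchen), open(d_kitchen_office)}
    → {at(kitchen), open(d_kitchen_office), open(d_office_lab)}
  through step 1 (move(hall,kitchen)): drop {at(kitchen)}, keep {open(d_kitchen_office), open(d_office_lab)}, require {at(hall), open(d_hall_kitchen)}
    → {at(hall), open(d_hall_kitchen), open(d_kitchen_office), open(d_office_lab)}

== RESULT ==
["at(hall)", "open(d_hall_kitchen)", "open(d_kitchen_office)", "open(d_office_lab)"]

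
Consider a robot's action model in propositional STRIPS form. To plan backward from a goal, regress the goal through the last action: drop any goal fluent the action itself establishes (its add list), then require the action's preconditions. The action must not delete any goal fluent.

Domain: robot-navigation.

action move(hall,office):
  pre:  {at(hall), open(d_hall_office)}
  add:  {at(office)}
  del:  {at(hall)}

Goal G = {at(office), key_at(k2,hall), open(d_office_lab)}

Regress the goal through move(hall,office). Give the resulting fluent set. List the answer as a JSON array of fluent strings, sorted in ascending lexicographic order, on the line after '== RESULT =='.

Compute (G \ add) ∪ pre:
  G ∩ del = {}  (empty — regression defined)
  G \ add = {at(office), key_at(k2,hall), open(d_office_lab)} \ {at(office)} = {key_at(k2,hall), open(d_office_lab)}
  ∪ pre   = {key_at(k2,hall), open(d_office_lab)} ∪ {at(hall), open(d_hall_office)}
          = {at(hall), key_at(k2,hall), open(d_hall_office), open(d_office_lab)}

== RESULT ==
["at(hall)", "key_at(k2,hall)", "open(d_hall_office)", "open(d_office_lab)"]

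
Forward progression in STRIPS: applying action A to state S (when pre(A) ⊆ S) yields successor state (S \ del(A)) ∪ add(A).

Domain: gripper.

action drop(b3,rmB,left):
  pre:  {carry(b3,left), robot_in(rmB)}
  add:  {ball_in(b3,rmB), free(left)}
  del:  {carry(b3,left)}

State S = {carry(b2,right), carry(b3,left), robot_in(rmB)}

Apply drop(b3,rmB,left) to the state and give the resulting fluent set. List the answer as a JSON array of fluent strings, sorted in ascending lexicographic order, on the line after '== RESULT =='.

Progress:
  pre ⊆ S: {carry(b3,left), robot_in(rmB)} ⊆ S  — applicable
  S \ del = {carry(b2,right), robot_in(rmB)}
  ∪ add   = {ball_in(b3,rmB), carry(b2,right), free(left), robot_in(rmB)}

== RESULT ==
["ball_in(b3,rmB)", "carry(b2,right)", "free(left)", "robot_in(rmB)"]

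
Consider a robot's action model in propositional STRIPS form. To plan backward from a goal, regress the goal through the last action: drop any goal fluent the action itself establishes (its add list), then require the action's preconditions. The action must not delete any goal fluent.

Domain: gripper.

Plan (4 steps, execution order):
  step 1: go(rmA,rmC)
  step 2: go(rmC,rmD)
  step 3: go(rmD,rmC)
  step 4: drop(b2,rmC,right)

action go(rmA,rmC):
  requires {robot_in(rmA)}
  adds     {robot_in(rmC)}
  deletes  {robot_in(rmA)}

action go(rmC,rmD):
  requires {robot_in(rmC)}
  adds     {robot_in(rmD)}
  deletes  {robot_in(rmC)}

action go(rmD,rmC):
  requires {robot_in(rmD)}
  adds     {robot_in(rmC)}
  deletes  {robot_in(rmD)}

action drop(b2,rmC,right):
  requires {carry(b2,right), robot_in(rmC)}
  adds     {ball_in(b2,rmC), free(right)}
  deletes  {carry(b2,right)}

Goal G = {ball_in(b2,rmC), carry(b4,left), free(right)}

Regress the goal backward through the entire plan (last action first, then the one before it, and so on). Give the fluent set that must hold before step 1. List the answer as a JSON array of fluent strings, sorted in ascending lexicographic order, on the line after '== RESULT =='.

Regress step by step:
  through step 4 (drop(b2,rmC,right)): drop {ball_in(b2,rmC), free(right)}, keep {carry(b4,left)}, require {carry(b2,right), robot_in(rmC)}
    → {carry(b2,right), carry(b4,left), robot_in(rmC)}
  through step 3 (go(rmD,rmC)): drop {robot_in(rmC)}, keep {carry(b2,right), carry(b4,left)}, require {robot_in(rmD)}
    → {carry(b2,right), carry(b4,left), robot_in(rmD)}
  through step 2 (go(rmC,rmD)): drop {robot_in(rmD)}, keep {carry(b2,right), carry(b4,left)}, require {robot_in(rmC)}
    → {carry(b2,right), carry(b4,left), robot_in(rmC)}
  through step 1 (go(rmA,rmC)): drop {robot_in(rmC)}, keep {carry(b2,right), carry(b4,left)}, require {robot_in(rmA)}
    → {carry(b2,right), carry(b4,left), robot_in(rmA)}

== RESULT ==
["carry(b2,right)", "carry(b4,left)", "robot_in(rmA)"]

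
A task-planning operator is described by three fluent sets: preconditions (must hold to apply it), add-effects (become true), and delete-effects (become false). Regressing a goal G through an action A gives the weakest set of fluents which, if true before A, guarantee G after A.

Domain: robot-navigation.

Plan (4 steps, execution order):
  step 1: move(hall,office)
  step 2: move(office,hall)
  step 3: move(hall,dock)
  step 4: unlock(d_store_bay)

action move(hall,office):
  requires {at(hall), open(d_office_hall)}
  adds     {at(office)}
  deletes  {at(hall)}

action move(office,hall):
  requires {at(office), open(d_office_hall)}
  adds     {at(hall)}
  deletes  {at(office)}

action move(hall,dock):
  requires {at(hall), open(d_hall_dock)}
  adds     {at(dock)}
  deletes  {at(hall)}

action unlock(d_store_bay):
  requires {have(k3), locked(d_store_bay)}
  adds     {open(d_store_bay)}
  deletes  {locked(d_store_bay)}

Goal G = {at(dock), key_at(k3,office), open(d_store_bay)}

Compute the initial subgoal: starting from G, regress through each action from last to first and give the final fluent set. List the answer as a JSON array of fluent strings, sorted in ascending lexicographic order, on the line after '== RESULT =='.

Work backward from the goal:
  through step 4 (unlock(d_store_bay)): drop {open(d_store_bay)}, keep {at(dock), key_at(k3,office)}, require {have(k3), locked(d_store_bay)}
    → {at(dock), have(k3), key_at(k3,office), locked(d_store_bay)}
  through step 3 (move(hall,dock)): drop {at(dock)}, keep {have(k3), key_at(k3,office), locked(d_store_bay)}, require {at(hall), open(d_hall_dock)}
    → {at(hall), have(k3), key_at(k3,office), locked(d_store_bay), open(d_hall_dock)}
  through step 2 (move(office,hall)): drop {at(hall)}, keep {have(k3), key_at(k3,office), locked(d_store_bay), open(d_hall_dock)}, require {at(office), open(d_office_hall)}
    → {at(office), have(k3), key_at(k3,office), locked(d_store_bay), open(d_hall_dock), open(d_office_hall)}
  through step 1 (move(hall,office)): drop {at(office)}, keep {have(k3), key_at(k3,office), locked(d_store_bay), open(d_hall_dock), open(d_office_hall)}, require {at(hall), open(d_office_hall)}
    → {at(hall), have(k3), key_at(k3,office), locked(d_store_bay), open(d_hall_dock), open(d_office_hall)}

== RESULT ==
["at(hall)", "have(k3)", "key_at(k3,office)", "locked(d_store_bay)", "open(d_hall_dock)", "open(d_office_hall)"]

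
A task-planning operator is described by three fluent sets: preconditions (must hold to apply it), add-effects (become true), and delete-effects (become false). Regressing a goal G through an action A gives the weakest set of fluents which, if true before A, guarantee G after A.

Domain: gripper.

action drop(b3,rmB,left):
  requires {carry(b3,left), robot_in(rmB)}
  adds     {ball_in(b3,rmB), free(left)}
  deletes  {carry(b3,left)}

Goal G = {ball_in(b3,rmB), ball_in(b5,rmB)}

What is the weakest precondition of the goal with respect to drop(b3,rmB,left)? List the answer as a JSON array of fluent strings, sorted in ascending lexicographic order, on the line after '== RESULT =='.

Regress:
  G ∩ del = {}  (empty — regression defined)
  G \ add = {ball_in(b3,rmB), ball_in(b5,rmB)} \ {ball_in(b3,rmB), free(left)} = {ball_in(b5,rmB)}
  ∪ pre   = {ball_in(b5,rmB)} ∪ {carry(b3,left), robot_in(rmB)}
          = {ball_in(b5,rmB), carry(b3,left), robot_in(rmB)}

== RESULT ==
["ball_in(b5,rmB)", "carry(b3,left)", "robot_in(rmB)"]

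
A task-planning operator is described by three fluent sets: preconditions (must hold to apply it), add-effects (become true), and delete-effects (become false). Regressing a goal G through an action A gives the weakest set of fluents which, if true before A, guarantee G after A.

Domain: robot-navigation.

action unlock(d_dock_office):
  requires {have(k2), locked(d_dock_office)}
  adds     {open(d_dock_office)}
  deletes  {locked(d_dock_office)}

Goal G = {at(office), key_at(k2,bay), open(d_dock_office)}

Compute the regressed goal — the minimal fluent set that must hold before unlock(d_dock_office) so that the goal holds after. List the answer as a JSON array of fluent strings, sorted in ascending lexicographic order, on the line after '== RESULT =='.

Compute (G \ add) ∪ pre:
  G ∩ del = {}  (empty — regression defined)
  G \ add = {at(office), key_at(k2,bay), open(d_dock_office)} \ {open(d_dock_office)} = {at(office), key_at(k2,bay)}
  ∪ pre   = {at(office), key_at(k2,bay)} ∪ {have(k2), locked(d_dock_office)}
          = {at(office), have(k2), key_at(k2,bay), locked(d_dock_office)}

== RESULT ==
["at(office)", "have(k2)", "key_at(k2,bay)", "locked(d_dock_office)"]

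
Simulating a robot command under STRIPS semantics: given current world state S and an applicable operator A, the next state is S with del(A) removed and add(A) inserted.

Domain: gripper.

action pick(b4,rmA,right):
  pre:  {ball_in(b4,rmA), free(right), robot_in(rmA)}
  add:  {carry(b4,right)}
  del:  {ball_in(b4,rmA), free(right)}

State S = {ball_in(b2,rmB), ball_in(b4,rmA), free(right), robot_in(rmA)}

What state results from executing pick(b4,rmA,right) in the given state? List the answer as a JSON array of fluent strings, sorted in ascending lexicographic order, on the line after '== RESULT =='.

Compute (S \ del) ∪ add:
  pre ⊆ S: {ball_in(b4,rmA), free(right), robot_in(rmA)} ⊆ S  — applicable
  S \ del = {ball_in(b2,rmB), robot_in(rmA)}
  ∪ add   = {ball_in(b2,rmB), carry(b4,right), robot_in(rmA)}

== RESULT ==
["ball_in(b2,rmB)", "carry(b4,right)", "robot_in(rmA)"]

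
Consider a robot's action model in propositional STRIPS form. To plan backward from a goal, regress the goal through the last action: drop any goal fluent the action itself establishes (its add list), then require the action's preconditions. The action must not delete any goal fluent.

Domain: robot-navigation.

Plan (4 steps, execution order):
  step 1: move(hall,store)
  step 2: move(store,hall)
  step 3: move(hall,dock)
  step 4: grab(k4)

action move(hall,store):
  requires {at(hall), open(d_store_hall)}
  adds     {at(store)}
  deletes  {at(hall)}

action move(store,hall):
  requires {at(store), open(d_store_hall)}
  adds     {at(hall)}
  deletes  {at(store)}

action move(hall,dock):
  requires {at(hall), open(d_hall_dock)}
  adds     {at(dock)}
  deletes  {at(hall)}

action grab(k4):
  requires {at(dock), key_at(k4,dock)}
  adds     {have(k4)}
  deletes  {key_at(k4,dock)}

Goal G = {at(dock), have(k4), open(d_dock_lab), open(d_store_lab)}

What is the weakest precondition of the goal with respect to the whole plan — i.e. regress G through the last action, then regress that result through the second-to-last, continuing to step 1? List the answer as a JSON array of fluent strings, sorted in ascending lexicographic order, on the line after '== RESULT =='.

Regress step by step:
  through step 4 (grab(k4)): drop {have(k4)}, keep {at(dock), open(d_dock_lab), open(d_store_lab)}, require {at(dock), key_at(k4,dock)}
    → {at(dock), key_at(k4,dock), open(d_dock_lab), open(d_store_lab)}
  through step 3 (move(hall,dock)): drop {at(dock)}, keep {key_at(k4,dock), open(d_dock_lab), open(d_store_lab)}, require {at(hall), open(d_hall_dock)}
    → {at(hall), key_at(k4,dock), open(d_dock_lab), open(d_hall_dock), open(d_store_lab)}
  through step 2 (move(store,hall)): drop {at(hall)}, keep {key_at(k4,dock), open(d_dock_lab), open(d_hall_dock), open(d_store_lab)}, require {at(store), open(d_store_hall)}
    → {at(store), key_at(k4,dock), open(d_dock_lab), open(d_hall_dock), open(d_store_hall), open(d_store_lab)}
  through step 1 (move(hall,store)): drop {at(store)}, keep {key_at(k4,dock), open(d_dock_lab), open(d_hall_dock), open(d_store_hall), open(d_store_lab)}, require {at(hall), open(d_store_hall)}
    → {at(hall), key_at(k4,dock), open(d_dock_lab), open(d_hall_dock), open(d_store_hall), open(d_store_lab)}

== RESULT ==
["at(hall)", "key_at(k4,dock)", "open(d_dock_lab)", "open(d_hall_dock)", "open(d_store_hall)", "open(d_store_lab)"]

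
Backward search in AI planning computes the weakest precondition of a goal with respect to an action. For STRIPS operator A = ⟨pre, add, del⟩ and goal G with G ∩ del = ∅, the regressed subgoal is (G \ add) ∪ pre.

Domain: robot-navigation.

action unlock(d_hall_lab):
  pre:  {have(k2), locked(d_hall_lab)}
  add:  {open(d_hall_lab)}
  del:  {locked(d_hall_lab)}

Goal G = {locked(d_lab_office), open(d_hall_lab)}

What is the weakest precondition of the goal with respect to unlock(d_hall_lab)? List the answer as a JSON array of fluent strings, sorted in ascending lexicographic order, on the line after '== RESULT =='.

Regress:
  G ∩ del = {}  (empty — regression defined)
  G \ add = {locked(d_lab_office), open(d_hall_lab)} \ {open(d_hall_lab)} = {locked(d_lab_office)}
  ∪ pre   = {locked(d_lab_office)} ∪ {have(k2), locked(d_hall_lab)}
          = {have(k2), locked(d_hall_lab), locked(d_lab_office)}

== RESULT ==
["have(k2)", "locked(d_hall_lab)", "locked(d_lab_office)"]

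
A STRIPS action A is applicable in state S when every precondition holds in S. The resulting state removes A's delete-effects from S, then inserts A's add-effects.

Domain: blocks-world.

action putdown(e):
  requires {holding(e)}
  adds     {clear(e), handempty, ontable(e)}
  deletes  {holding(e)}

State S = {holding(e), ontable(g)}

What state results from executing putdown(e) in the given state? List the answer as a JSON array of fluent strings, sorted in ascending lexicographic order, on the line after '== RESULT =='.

Compute (S \ del) ∪ add:
  pre ⊆ S: {holding(e)} ⊆ S  — applicable
  S \ del = {ontable(g)}
  ∪ add   = {clear(e), handempty, ontable(e), ontable(g)}

== RESULT ==
["clear(e)", "handempty", "ontable(e)", "ontable(g)"]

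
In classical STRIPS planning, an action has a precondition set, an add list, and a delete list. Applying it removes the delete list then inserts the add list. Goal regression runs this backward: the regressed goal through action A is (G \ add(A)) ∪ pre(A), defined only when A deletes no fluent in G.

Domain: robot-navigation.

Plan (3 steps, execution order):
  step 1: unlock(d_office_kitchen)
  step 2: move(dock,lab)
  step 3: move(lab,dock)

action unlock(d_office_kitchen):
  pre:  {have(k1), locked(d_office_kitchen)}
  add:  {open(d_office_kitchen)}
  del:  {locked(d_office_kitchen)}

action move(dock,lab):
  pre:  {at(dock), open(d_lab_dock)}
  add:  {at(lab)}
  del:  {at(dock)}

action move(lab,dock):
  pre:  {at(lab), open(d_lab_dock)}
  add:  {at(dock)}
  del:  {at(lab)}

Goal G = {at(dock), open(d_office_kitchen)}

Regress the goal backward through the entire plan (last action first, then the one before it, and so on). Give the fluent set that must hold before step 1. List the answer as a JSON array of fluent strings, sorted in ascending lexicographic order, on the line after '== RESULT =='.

Work backward from the goal:
  through step 3 (move(lab,dock)): drop {at(dock)}, keep {open(d_office_kitchen)}, require {at(lab), open(d_lab_dock)}
    → {at(lab), open(d_lab_dock), open(d_office_kitchen)}
  through step 2 (move(dock,lab)): drop {at(lab)}, keep {open(d_lab_dock), open(d_office_kitchen)}, require {at(dock), open(d_lab_dock)}
    → {at(dock), open(d_lab_dock), open(d_office_kitchen)}
  through step 1 (unlock(d_office_kitchen)): drop {open(d_office_kitchen)}, keep {at(dock), open(d_lab_dock)}, require {have(k1), locked(d_office_kitchen)}
    → {at(dock), have(k1), locked(d_office_kitchen), open(d_lab_dock)}

== RESULT ==
["at(dock)", "have(k1)", "locked(d_office_kitchen)", "open(d_lab_dock)"]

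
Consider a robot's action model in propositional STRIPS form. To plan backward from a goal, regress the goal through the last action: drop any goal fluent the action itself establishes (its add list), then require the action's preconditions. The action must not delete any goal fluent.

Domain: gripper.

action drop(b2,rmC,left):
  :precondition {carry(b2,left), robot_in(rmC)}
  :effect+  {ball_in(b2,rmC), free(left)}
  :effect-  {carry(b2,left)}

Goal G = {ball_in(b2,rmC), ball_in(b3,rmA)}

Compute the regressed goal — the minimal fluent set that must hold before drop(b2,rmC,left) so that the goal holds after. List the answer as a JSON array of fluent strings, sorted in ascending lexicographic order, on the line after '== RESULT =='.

Compute (G \ add) ∪ pre:
  G ∩ del = {}  (empty — regression defined)
  G \ add = {ball_in(b2,rmC), ball_in(b3,rmA)} \ {ball_in(b2,rmC), free(left)} = {ball_in(b3,rmA)}
  ∪ pre   = {ball_in(b3,rmA)} ∪ {carry(b2,left), robot_in(rmC)}
          = {ball_in(b3,rmA), carry(b2,left), robot_in(rmC)}

== RESULT ==
["ball_in(b3,rmA)", "carry(b2,left)", "robot_in(rmC)"]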